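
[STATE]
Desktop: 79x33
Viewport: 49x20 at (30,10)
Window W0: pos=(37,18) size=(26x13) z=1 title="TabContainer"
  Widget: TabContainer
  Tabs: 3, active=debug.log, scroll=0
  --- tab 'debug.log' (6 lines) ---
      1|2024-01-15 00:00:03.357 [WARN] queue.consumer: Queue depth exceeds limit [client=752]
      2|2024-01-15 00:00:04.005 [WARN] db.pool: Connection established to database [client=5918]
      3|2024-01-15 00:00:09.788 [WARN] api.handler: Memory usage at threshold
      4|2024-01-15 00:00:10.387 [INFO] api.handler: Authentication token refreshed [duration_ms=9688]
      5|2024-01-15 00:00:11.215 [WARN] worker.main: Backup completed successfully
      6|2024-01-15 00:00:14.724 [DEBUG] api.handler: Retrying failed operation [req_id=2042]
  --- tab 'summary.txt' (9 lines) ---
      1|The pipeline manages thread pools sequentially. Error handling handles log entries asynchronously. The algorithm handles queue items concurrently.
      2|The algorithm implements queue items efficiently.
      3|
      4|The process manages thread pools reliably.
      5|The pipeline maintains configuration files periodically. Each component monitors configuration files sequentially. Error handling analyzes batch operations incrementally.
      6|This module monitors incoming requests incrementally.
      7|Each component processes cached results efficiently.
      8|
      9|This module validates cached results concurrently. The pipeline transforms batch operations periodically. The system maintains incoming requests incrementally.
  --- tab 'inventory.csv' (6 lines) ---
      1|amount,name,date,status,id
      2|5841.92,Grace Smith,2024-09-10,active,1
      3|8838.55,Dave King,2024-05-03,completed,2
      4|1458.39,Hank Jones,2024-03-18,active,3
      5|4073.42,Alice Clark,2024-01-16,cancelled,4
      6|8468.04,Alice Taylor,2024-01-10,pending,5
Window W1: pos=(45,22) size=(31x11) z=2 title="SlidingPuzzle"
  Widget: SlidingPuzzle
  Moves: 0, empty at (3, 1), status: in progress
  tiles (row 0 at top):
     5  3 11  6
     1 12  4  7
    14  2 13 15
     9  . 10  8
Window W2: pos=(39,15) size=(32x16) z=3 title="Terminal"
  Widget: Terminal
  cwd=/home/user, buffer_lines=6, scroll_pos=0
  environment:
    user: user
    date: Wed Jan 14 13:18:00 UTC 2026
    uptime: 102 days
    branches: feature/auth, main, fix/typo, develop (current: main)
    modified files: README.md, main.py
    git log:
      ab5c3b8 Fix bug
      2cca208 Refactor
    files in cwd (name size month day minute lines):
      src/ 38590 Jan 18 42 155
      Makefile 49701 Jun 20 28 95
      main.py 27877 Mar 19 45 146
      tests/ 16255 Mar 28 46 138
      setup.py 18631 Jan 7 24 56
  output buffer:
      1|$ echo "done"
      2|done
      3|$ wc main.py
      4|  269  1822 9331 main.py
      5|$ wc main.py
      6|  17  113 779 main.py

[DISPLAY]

                                                 
                                                 
                                                 
                                                 
                                                 
         ┏━━━━━━━━━━━━━━━━━━━━━━━━━━━━━━┓        
         ┃ Terminal                     ┃        
         ┠──────────────────────────────┨        
       ┏━┃$ echo "done"                 ┃        
       ┃ ┃done                          ┃        
       ┠─┃$ wc main.py                  ┃        
       ┃[┃  269  1822 9331 main.py      ┃        
       ┃─┃$ wc main.py                  ┃━━━━┓   
       ┃2┃  17  113 779 main.py         ┃    ┃   
       ┃2┃$ █                           ┃────┨   
       ┃2┃                              ┃    ┃   
       ┃2┃                              ┃    ┃   
       ┃2┃                              ┃    ┃   
       ┃2┃                              ┃    ┃   
       ┃ ┃                              ┃    ┃   


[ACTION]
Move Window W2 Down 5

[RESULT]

                                                 
                                                 
                                                 
                                                 
                                                 
                                                 
                                                 
         ┏━━━━━━━━━━━━━━━━━━━━━━━━━━━━━━┓        
       ┏━┃ Terminal                     ┃        
       ┃ ┠──────────────────────────────┨        
       ┠─┃$ echo "done"                 ┃        
       ┃[┃done                          ┃        
       ┃─┃$ wc main.py                  ┃━━━━┓   
       ┃2┃  269  1822 9331 main.py      ┃    ┃   
       ┃2┃$ wc main.py                  ┃────┨   
       ┃2┃  17  113 779 main.py         ┃    ┃   
       ┃2┃$ █                           ┃    ┃   
       ┃2┃                              ┃    ┃   
       ┃2┃                              ┃    ┃   
       ┃ ┃                              ┃    ┃   


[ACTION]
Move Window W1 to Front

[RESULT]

                                                 
                                                 
                                                 
                                                 
                                                 
                                                 
                                                 
         ┏━━━━━━━━━━━━━━━━━━━━━━━━━━━━━━┓        
       ┏━┃ Terminal                     ┃        
       ┃ ┠──────────────────────────────┨        
       ┠─┃$ echo "done"                 ┃        
       ┃[┃done                          ┃        
       ┃─┃$ wc ┏━━━━━━━━━━━━━━━━━━━━━━━━━━━━━┓   
       ┃2┃  269┃ SlidingPuzzle               ┃   
       ┃2┃$ wc ┠─────────────────────────────┨   
       ┃2┃  17 ┃┌────┬────┬────┬────┐        ┃   
       ┃2┃$ █  ┃│  5 │  3 │ 11 │  6 │        ┃   
       ┃2┃     ┃├────┼────┼────┼────┤        ┃   
       ┃2┃     ┃│  1 │ 12 │  4 │  7 │        ┃   
       ┃ ┃     ┃├────┼────┼────┼────┤        ┃   


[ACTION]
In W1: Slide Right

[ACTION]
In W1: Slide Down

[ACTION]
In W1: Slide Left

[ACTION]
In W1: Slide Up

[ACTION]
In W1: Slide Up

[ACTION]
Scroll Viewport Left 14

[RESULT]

                                                 
                                                 
                                                 
                                                 
                                                 
                                                 
                                                 
                       ┏━━━━━━━━━━━━━━━━━━━━━━━━━
                     ┏━┃ Terminal                
                     ┃ ┠─────────────────────────
                     ┠─┃$ echo "done"            
                     ┃[┃done                     
                     ┃─┃$ wc ┏━━━━━━━━━━━━━━━━━━━
                     ┃2┃  269┃ SlidingPuzzle     
                     ┃2┃$ wc ┠───────────────────
                     ┃2┃  17 ┃┌────┬────┬────┬───
                     ┃2┃$ █  ┃│  5 │  3 │ 11 │  6
                     ┃2┃     ┃├────┼────┼────┼───
                     ┃2┃     ┃│  1 │ 12 │  4 │  7
                     ┃ ┃     ┃├────┼────┼────┼───


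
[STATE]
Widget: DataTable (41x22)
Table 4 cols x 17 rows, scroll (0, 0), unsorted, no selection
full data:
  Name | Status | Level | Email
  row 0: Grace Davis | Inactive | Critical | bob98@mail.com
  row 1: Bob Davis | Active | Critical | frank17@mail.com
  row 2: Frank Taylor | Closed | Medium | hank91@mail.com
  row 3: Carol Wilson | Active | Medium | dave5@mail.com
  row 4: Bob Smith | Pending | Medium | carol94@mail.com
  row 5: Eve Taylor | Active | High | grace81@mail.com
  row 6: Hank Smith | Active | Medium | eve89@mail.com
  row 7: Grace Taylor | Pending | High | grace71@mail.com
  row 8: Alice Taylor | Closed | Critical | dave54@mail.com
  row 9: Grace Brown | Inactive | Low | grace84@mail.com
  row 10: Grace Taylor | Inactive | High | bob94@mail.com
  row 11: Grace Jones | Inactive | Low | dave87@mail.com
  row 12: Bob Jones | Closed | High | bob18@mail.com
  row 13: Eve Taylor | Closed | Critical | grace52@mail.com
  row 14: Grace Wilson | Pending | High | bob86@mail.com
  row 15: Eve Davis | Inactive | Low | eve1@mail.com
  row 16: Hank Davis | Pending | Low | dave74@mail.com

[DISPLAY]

Name        │Status  │Level   │Email     
────────────┼────────┼────────┼──────────
Grace Davis │Inactive│Critical│bob98@mail
Bob Davis   │Active  │Critical│frank17@ma
Frank Taylor│Closed  │Medium  │hank91@mai
Carol Wilson│Active  │Medium  │dave5@mail
Bob Smith   │Pending │Medium  │carol94@ma
Eve Taylor  │Active  │High    │grace81@ma
Hank Smith  │Active  │Medium  │eve89@mail
Grace Taylor│Pending │High    │grace71@ma
Alice Taylor│Closed  │Critical│dave54@mai
Grace Brown │Inactive│Low     │grace84@ma
Grace Taylor│Inactive│High    │bob94@mail
Grace Jones │Inactive│Low     │dave87@mai
Bob Jones   │Closed  │High    │bob18@mail
Eve Taylor  │Closed  │Critical│grace52@ma
Grace Wilson│Pending │High    │bob86@mail
Eve Davis   │Inactive│Low     │eve1@mail.
Hank Davis  │Pending │Low     │dave74@mai
                                         
                                         
                                         


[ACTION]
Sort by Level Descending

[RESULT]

Name        │Status  │Level  ▼│Email     
────────────┼────────┼────────┼──────────
Frank Taylor│Closed  │Medium  │hank91@mai
Carol Wilson│Active  │Medium  │dave5@mail
Bob Smith   │Pending │Medium  │carol94@ma
Hank Smith  │Active  │Medium  │eve89@mail
Grace Brown │Inactive│Low     │grace84@ma
Grace Jones │Inactive│Low     │dave87@mai
Eve Davis   │Inactive│Low     │eve1@mail.
Hank Davis  │Pending │Low     │dave74@mai
Eve Taylor  │Active  │High    │grace81@ma
Grace Taylor│Pending │High    │grace71@ma
Grace Taylor│Inactive│High    │bob94@mail
Bob Jones   │Closed  │High    │bob18@mail
Grace Wilson│Pending │High    │bob86@mail
Grace Davis │Inactive│Critical│bob98@mail
Bob Davis   │Active  │Critical│frank17@ma
Alice Taylor│Closed  │Critical│dave54@mai
Eve Taylor  │Closed  │Critical│grace52@ma
                                         
                                         
                                         


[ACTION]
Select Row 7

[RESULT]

Name        │Status  │Level  ▼│Email     
────────────┼────────┼────────┼──────────
Frank Taylor│Closed  │Medium  │hank91@mai
Carol Wilson│Active  │Medium  │dave5@mail
Bob Smith   │Pending │Medium  │carol94@ma
Hank Smith  │Active  │Medium  │eve89@mail
Grace Brown │Inactive│Low     │grace84@ma
Grace Jones │Inactive│Low     │dave87@mai
Eve Davis   │Inactive│Low     │eve1@mail.
>ank Davis  │Pending │Low     │dave74@mai
Eve Taylor  │Active  │High    │grace81@ma
Grace Taylor│Pending │High    │grace71@ma
Grace Taylor│Inactive│High    │bob94@mail
Bob Jones   │Closed  │High    │bob18@mail
Grace Wilson│Pending │High    │bob86@mail
Grace Davis │Inactive│Critical│bob98@mail
Bob Davis   │Active  │Critical│frank17@ma
Alice Taylor│Closed  │Critical│dave54@mai
Eve Taylor  │Closed  │Critical│grace52@ma
                                         
                                         
                                         


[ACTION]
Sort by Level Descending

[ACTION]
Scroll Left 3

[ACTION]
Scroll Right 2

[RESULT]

me        │Status  │Level  ▼│Email       
──────────┼────────┼────────┼────────────
ank Taylor│Closed  │Medium  │hank91@mail.
rol Wilson│Active  │Medium  │dave5@mail.c
b Smith   │Pending │Medium  │carol94@mail
nk Smith  │Active  │Medium  │eve89@mail.c
ace Brown │Inactive│Low     │grace84@mail
ace Jones │Inactive│Low     │dave87@mail.
e Davis   │Inactive│Low     │eve1@mail.co
nk Davis  │Pending │Low     │dave74@mail.
e Taylor  │Active  │High    │grace81@mail
ace Taylor│Pending │High    │grace71@mail
ace Taylor│Inactive│High    │bob94@mail.c
b Jones   │Closed  │High    │bob18@mail.c
ace Wilson│Pending │High    │bob86@mail.c
ace Davis │Inactive│Critical│bob98@mail.c
b Davis   │Active  │Critical│frank17@mail
ice Taylor│Closed  │Critical│dave54@mail.
e Taylor  │Closed  │Critical│grace52@mail
                                         
                                         
                                         


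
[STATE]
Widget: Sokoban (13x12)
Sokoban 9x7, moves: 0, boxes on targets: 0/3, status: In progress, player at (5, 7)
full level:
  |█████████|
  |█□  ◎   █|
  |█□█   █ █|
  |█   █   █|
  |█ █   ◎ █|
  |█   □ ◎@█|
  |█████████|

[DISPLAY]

█████████    
█□  ◎   █    
█□█   █ █    
█   █   █    
█ █   ◎ █    
█   □ ◎@█    
█████████    
Moves: 0  0/3
             
             
             
             


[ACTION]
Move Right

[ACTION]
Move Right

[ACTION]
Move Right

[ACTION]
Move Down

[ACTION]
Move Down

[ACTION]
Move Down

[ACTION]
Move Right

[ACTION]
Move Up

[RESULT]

█████████    
█□  ◎   █    
█□█   █ █    
█   █   █    
█ █   ◎@█    
█   □ ◎ █    
█████████    
Moves: 1  0/3
             
             
             
             


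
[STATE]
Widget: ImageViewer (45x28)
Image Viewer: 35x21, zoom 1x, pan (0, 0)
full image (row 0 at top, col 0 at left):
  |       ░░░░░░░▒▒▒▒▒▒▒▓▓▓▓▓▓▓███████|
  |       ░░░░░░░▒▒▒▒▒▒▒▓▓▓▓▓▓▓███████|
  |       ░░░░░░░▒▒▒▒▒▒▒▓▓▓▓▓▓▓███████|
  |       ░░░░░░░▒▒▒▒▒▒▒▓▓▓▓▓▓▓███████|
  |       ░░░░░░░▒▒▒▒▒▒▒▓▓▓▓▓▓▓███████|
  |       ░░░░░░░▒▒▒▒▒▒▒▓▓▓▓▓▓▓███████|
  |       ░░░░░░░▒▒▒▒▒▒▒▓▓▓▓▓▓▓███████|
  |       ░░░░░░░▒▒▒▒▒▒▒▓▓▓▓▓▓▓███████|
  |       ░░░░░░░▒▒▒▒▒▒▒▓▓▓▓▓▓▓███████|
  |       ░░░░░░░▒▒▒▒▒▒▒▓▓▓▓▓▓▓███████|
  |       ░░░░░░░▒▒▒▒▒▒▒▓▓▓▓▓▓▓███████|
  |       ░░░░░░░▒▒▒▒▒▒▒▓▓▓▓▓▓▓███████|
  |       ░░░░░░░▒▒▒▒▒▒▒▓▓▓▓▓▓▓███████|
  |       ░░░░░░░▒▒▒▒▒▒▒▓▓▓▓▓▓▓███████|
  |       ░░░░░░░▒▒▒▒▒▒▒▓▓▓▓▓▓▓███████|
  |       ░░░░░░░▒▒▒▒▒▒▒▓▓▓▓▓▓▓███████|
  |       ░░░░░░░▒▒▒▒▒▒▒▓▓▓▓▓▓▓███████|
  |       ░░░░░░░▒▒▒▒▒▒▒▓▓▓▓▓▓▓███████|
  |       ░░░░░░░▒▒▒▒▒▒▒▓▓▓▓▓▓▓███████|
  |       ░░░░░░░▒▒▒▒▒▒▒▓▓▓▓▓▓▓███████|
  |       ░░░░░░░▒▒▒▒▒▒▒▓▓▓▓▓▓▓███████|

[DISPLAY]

       ░░░░░░░▒▒▒▒▒▒▒▓▓▓▓▓▓▓███████          
       ░░░░░░░▒▒▒▒▒▒▒▓▓▓▓▓▓▓███████          
       ░░░░░░░▒▒▒▒▒▒▒▓▓▓▓▓▓▓███████          
       ░░░░░░░▒▒▒▒▒▒▒▓▓▓▓▓▓▓███████          
       ░░░░░░░▒▒▒▒▒▒▒▓▓▓▓▓▓▓███████          
       ░░░░░░░▒▒▒▒▒▒▒▓▓▓▓▓▓▓███████          
       ░░░░░░░▒▒▒▒▒▒▒▓▓▓▓▓▓▓███████          
       ░░░░░░░▒▒▒▒▒▒▒▓▓▓▓▓▓▓███████          
       ░░░░░░░▒▒▒▒▒▒▒▓▓▓▓▓▓▓███████          
       ░░░░░░░▒▒▒▒▒▒▒▓▓▓▓▓▓▓███████          
       ░░░░░░░▒▒▒▒▒▒▒▓▓▓▓▓▓▓███████          
       ░░░░░░░▒▒▒▒▒▒▒▓▓▓▓▓▓▓███████          
       ░░░░░░░▒▒▒▒▒▒▒▓▓▓▓▓▓▓███████          
       ░░░░░░░▒▒▒▒▒▒▒▓▓▓▓▓▓▓███████          
       ░░░░░░░▒▒▒▒▒▒▒▓▓▓▓▓▓▓███████          
       ░░░░░░░▒▒▒▒▒▒▒▓▓▓▓▓▓▓███████          
       ░░░░░░░▒▒▒▒▒▒▒▓▓▓▓▓▓▓███████          
       ░░░░░░░▒▒▒▒▒▒▒▓▓▓▓▓▓▓███████          
       ░░░░░░░▒▒▒▒▒▒▒▓▓▓▓▓▓▓███████          
       ░░░░░░░▒▒▒▒▒▒▒▓▓▓▓▓▓▓███████          
       ░░░░░░░▒▒▒▒▒▒▒▓▓▓▓▓▓▓███████          
                                             
                                             
                                             
                                             
                                             
                                             
                                             


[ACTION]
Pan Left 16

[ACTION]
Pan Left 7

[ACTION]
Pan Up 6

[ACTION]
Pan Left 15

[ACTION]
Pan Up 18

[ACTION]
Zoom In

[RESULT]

              ░░░░░░░░░░░░░░▒▒▒▒▒▒▒▒▒▒▒▒▒▒▓▓▓
              ░░░░░░░░░░░░░░▒▒▒▒▒▒▒▒▒▒▒▒▒▒▓▓▓
              ░░░░░░░░░░░░░░▒▒▒▒▒▒▒▒▒▒▒▒▒▒▓▓▓
              ░░░░░░░░░░░░░░▒▒▒▒▒▒▒▒▒▒▒▒▒▒▓▓▓
              ░░░░░░░░░░░░░░▒▒▒▒▒▒▒▒▒▒▒▒▒▒▓▓▓
              ░░░░░░░░░░░░░░▒▒▒▒▒▒▒▒▒▒▒▒▒▒▓▓▓
              ░░░░░░░░░░░░░░▒▒▒▒▒▒▒▒▒▒▒▒▒▒▓▓▓
              ░░░░░░░░░░░░░░▒▒▒▒▒▒▒▒▒▒▒▒▒▒▓▓▓
              ░░░░░░░░░░░░░░▒▒▒▒▒▒▒▒▒▒▒▒▒▒▓▓▓
              ░░░░░░░░░░░░░░▒▒▒▒▒▒▒▒▒▒▒▒▒▒▓▓▓
              ░░░░░░░░░░░░░░▒▒▒▒▒▒▒▒▒▒▒▒▒▒▓▓▓
              ░░░░░░░░░░░░░░▒▒▒▒▒▒▒▒▒▒▒▒▒▒▓▓▓
              ░░░░░░░░░░░░░░▒▒▒▒▒▒▒▒▒▒▒▒▒▒▓▓▓
              ░░░░░░░░░░░░░░▒▒▒▒▒▒▒▒▒▒▒▒▒▒▓▓▓
              ░░░░░░░░░░░░░░▒▒▒▒▒▒▒▒▒▒▒▒▒▒▓▓▓
              ░░░░░░░░░░░░░░▒▒▒▒▒▒▒▒▒▒▒▒▒▒▓▓▓
              ░░░░░░░░░░░░░░▒▒▒▒▒▒▒▒▒▒▒▒▒▒▓▓▓
              ░░░░░░░░░░░░░░▒▒▒▒▒▒▒▒▒▒▒▒▒▒▓▓▓
              ░░░░░░░░░░░░░░▒▒▒▒▒▒▒▒▒▒▒▒▒▒▓▓▓
              ░░░░░░░░░░░░░░▒▒▒▒▒▒▒▒▒▒▒▒▒▒▓▓▓
              ░░░░░░░░░░░░░░▒▒▒▒▒▒▒▒▒▒▒▒▒▒▓▓▓
              ░░░░░░░░░░░░░░▒▒▒▒▒▒▒▒▒▒▒▒▒▒▓▓▓
              ░░░░░░░░░░░░░░▒▒▒▒▒▒▒▒▒▒▒▒▒▒▓▓▓
              ░░░░░░░░░░░░░░▒▒▒▒▒▒▒▒▒▒▒▒▒▒▓▓▓
              ░░░░░░░░░░░░░░▒▒▒▒▒▒▒▒▒▒▒▒▒▒▓▓▓
              ░░░░░░░░░░░░░░▒▒▒▒▒▒▒▒▒▒▒▒▒▒▓▓▓
              ░░░░░░░░░░░░░░▒▒▒▒▒▒▒▒▒▒▒▒▒▒▓▓▓
              ░░░░░░░░░░░░░░▒▒▒▒▒▒▒▒▒▒▒▒▒▒▓▓▓


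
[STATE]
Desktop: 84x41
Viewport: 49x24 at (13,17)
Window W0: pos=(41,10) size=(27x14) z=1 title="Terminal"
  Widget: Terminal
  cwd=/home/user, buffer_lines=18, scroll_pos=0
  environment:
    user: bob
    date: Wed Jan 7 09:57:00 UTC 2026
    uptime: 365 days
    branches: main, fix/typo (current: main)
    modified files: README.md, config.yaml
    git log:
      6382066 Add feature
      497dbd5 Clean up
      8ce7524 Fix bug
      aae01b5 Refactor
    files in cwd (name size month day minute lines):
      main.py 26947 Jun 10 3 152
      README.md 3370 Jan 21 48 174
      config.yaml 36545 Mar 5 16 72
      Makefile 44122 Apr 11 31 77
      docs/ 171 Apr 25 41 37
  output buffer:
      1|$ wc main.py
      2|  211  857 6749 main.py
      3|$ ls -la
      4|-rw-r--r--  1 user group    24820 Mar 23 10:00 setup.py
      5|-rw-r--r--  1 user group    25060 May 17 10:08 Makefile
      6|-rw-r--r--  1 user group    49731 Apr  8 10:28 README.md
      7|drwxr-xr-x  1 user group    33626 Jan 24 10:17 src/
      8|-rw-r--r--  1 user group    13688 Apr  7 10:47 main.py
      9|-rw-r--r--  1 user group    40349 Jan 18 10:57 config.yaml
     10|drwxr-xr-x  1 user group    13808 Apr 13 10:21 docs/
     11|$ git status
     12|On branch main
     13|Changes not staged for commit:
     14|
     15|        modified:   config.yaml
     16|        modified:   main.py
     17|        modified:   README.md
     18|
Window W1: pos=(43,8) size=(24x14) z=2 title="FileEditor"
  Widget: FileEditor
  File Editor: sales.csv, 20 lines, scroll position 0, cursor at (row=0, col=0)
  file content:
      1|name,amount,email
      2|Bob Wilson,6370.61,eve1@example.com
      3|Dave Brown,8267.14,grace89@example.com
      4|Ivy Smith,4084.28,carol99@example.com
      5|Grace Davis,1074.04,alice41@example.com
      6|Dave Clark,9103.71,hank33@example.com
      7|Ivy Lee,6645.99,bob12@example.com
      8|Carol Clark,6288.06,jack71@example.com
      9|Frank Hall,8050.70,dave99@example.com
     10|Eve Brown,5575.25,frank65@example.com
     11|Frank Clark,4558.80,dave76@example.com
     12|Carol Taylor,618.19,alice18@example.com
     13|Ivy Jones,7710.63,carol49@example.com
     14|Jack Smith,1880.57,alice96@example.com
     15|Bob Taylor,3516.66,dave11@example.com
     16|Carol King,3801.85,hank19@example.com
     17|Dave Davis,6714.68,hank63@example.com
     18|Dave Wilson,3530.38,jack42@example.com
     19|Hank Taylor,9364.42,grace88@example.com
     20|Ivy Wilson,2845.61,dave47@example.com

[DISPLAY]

                            ┃-┃Ivy Lee,6645.99,bo
                            ┃-┃Carol Clark,6288.0
                            ┃d┃Frank Hall,8050.70
                            ┃-┃Eve Brown,5575.25,
                            ┃-┗━━━━━━━━━━━━━━━━━━
                            ┃drwxr-xr-x  1 user g
                            ┗━━━━━━━━━━━━━━━━━━━━
                                                 
                                                 
                                                 
                                                 
                                                 
                                                 
                                                 
                                                 
                                                 
                                                 
                                                 
                                                 
                                                 
                                                 
                                                 
                                                 
                                                 


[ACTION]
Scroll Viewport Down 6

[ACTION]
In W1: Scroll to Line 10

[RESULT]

                            ┃-┃Carol King,3801.85
                            ┃-┃Dave Davis,6714.68
                            ┃d┃Dave Wilson,3530.3
                            ┃-┃Hank Taylor,9364.4
                            ┃-┗━━━━━━━━━━━━━━━━━━
                            ┃drwxr-xr-x  1 user g
                            ┗━━━━━━━━━━━━━━━━━━━━
                                                 
                                                 
                                                 
                                                 
                                                 
                                                 
                                                 
                                                 
                                                 
                                                 
                                                 
                                                 
                                                 
                                                 
                                                 
                                                 
                                                 


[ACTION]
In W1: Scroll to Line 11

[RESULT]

                            ┃-┃Dave Davis,6714.68
                            ┃-┃Dave Wilson,3530.3
                            ┃d┃Hank Taylor,9364.4
                            ┃-┃Ivy Wilson,2845.61
                            ┃-┗━━━━━━━━━━━━━━━━━━
                            ┃drwxr-xr-x  1 user g
                            ┗━━━━━━━━━━━━━━━━━━━━
                                                 
                                                 
                                                 
                                                 
                                                 
                                                 
                                                 
                                                 
                                                 
                                                 
                                                 
                                                 
                                                 
                                                 
                                                 
                                                 
                                                 


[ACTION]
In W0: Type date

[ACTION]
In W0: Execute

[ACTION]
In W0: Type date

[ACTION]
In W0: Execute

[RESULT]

                            ┃ ┃Dave Davis,6714.68
                            ┃$┃Dave Wilson,3530.3
                            ┃W┃Hank Taylor,9364.4
                            ┃$┃Ivy Wilson,2845.61
                            ┃W┗━━━━━━━━━━━━━━━━━━
                            ┃$ █                 
                            ┗━━━━━━━━━━━━━━━━━━━━
                                                 
                                                 
                                                 
                                                 
                                                 
                                                 
                                                 
                                                 
                                                 
                                                 
                                                 
                                                 
                                                 
                                                 
                                                 
                                                 
                                                 


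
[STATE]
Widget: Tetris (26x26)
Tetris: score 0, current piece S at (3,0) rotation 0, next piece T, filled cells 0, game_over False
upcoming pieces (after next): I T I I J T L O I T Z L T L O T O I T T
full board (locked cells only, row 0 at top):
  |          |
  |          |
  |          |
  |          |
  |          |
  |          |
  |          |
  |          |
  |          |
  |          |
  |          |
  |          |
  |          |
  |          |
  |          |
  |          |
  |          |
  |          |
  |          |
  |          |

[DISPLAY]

    ░░    │Next:          
   ░░     │ ▒             
          │▒▒▒            
          │               
          │               
          │               
          │Score:         
          │0              
          │               
          │               
          │               
          │               
          │               
          │               
          │               
          │               
          │               
          │               
          │               
          │               
          │               
          │               
          │               
          │               
          │               
          │               


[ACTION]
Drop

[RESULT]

          │Next:          
    ░░    │ ▒             
   ░░     │▒▒▒            
          │               
          │               
          │               
          │Score:         
          │0              
          │               
          │               
          │               
          │               
          │               
          │               
          │               
          │               
          │               
          │               
          │               
          │               
          │               
          │               
          │               
          │               
          │               
          │               


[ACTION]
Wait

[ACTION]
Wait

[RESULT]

          │Next:          
          │ ▒             
          │▒▒▒            
    ░░    │               
   ░░     │               
          │               
          │Score:         
          │0              
          │               
          │               
          │               
          │               
          │               
          │               
          │               
          │               
          │               
          │               
          │               
          │               
          │               
          │               
          │               
          │               
          │               
          │               


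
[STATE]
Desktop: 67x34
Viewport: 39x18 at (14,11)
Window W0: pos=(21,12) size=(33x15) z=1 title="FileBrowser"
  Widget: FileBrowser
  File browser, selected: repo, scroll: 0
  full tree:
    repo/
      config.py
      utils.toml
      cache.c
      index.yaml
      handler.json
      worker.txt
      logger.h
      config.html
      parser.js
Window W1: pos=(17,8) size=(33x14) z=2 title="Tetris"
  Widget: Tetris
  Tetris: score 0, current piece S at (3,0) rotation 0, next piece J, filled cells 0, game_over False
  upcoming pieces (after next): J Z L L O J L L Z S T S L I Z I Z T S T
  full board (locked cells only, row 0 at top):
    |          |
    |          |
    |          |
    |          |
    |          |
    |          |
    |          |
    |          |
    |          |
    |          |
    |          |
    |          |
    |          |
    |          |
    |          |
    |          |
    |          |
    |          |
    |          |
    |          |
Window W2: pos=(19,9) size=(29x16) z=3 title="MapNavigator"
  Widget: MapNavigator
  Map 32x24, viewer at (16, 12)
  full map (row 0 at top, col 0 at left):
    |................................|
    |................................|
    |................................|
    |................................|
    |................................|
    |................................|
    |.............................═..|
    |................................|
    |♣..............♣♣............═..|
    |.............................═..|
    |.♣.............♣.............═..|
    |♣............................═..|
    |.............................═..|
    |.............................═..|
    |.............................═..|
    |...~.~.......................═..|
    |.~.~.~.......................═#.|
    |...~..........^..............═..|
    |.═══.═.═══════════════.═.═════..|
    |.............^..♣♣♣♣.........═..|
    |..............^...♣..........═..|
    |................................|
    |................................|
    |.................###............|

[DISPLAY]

   ┃ ┠───────────────────────────┨ ┃   
   ┃ ┃..........................═┃ ┃━━━
   ┃ ┃...........................┃ ┃   
   ┃ ┃............♣♣............═┃ ┃───
   ┃ ┃..........................═┃ ┃   
   ┃ ┃............♣.............═┃ ┃   
   ┃ ┃..........................═┃ ┃   
   ┃ ┃.............@............═┃ ┃   
   ┃ ┃..........................═┃ ┃   
   ┃ ┃..........................═┃ ┃   
   ┗━┃~.~.......................═┃━┛   
     ┃~.~.......................═┃     
     ┃~..........^..............═┃     
     ┗━━━━━━━━━━━━━━━━━━━━━━━━━━━┛     
       ┃                               
       ┗━━━━━━━━━━━━━━━━━━━━━━━━━━━━━━━
                                       
                                       


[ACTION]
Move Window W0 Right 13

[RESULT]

   ┃ ┠───────────────────────────┨ ┃   
   ┃ ┃..........................═┃ ┃━━━
   ┃ ┃...........................┃ ┃   
   ┃ ┃............♣♣............═┃ ┃───
   ┃ ┃..........................═┃ ┃   
   ┃ ┃............♣.............═┃ ┃   
   ┃ ┃..........................═┃ ┃   
   ┃ ┃.............@............═┃ ┃   
   ┃ ┃..........................═┃ ┃   
   ┃ ┃..........................═┃ ┃n  
   ┗━┃~.~.......................═┃━┛   
     ┃~.~.......................═┃     
     ┃~..........^..............═┃ml   
     ┗━━━━━━━━━━━━━━━━━━━━━━━━━━━┛     
                    ┃                  
                    ┗━━━━━━━━━━━━━━━━━━
                                       
                                       


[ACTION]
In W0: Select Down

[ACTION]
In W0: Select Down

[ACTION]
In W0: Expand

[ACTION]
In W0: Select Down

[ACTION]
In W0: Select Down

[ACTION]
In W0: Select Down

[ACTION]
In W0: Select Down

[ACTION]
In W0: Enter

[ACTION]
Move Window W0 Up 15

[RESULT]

   ┃ ┠───────────────────────────┨ ┃   
   ┃ ┃..........................═┃ ┃   
   ┃ ┃...........................┃ ┃   
   ┃ ┃............♣♣............═┃ ┃━━━
   ┃ ┃..........................═┃ ┃   
   ┃ ┃............♣.............═┃ ┃   
   ┃ ┃..........................═┃ ┃   
   ┃ ┃.............@............═┃ ┃   
   ┃ ┃..........................═┃ ┃   
   ┃ ┃..........................═┃ ┃   
   ┗━┃~.~.......................═┃━┛   
     ┃~.~.......................═┃     
     ┃~..........^..............═┃     
     ┗━━━━━━━━━━━━━━━━━━━━━━━━━━━┛     
                                       
                                       
                                       
                                       


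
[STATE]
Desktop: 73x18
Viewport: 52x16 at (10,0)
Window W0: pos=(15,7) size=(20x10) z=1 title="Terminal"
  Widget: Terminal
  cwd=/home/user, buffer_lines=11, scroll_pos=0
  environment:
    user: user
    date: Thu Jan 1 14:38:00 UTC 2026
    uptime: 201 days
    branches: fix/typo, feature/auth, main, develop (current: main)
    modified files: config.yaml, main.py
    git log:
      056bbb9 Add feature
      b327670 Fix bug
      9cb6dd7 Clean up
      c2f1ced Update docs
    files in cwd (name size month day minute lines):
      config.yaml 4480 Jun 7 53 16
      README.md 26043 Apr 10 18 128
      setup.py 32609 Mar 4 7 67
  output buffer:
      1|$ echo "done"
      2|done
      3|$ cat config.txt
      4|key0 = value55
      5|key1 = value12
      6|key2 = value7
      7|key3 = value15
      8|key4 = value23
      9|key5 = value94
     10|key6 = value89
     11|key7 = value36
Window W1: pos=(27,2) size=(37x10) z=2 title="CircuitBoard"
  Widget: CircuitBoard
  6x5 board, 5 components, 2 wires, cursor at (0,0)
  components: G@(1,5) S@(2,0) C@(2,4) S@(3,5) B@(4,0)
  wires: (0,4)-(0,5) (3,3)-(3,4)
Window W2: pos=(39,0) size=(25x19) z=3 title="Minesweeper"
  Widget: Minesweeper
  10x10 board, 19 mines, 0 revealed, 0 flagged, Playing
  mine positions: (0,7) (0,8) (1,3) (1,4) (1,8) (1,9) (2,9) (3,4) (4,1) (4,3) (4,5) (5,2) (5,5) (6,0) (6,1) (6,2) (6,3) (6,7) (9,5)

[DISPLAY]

                             ┏━━━━━━━━━━━━━━━━━━━━━━
                             ┃ Minesweeper          
                 ┏━━━━━━━━━━━┠──────────────────────
                 ┃ CircuitBoa┃■■■■■■■■■■            
                 ┠───────────┃■■■■■■■■■■            
                 ┃   0 1 2 3 ┃■■■■■■■■■■            
                 ┃0  [.]     ┃■■■■■■■■■■            
     ┏━━━━━━━━━━━┃           ┃■■■■■■■■■■            
     ┃ Terminal  ┃1          ┃■■■■■■■■■■            
     ┠───────────┃           ┃■■■■■■■■■■            
     ┃$ echo "don┃2   S      ┃■■■■■■■■■■            
     ┃done       ┗━━━━━━━━━━━┃■■■■■■■■■■            
     ┃$ cat config.txt  ┃    ┃■■■■■■■■■■            
     ┃key0 = value55    ┃    ┃                      
     ┃key1 = value12    ┃    ┃                      
     ┃key2 = value7     ┃    ┃                      


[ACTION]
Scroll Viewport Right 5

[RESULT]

                        ┏━━━━━━━━━━━━━━━━━━━━━━━┓   
                        ┃ Minesweeper           ┃   
            ┏━━━━━━━━━━━┠───────────────────────┨   
            ┃ CircuitBoa┃■■■■■■■■■■             ┃   
            ┠───────────┃■■■■■■■■■■             ┃   
            ┃   0 1 2 3 ┃■■■■■■■■■■             ┃   
            ┃0  [.]     ┃■■■■■■■■■■             ┃   
┏━━━━━━━━━━━┃           ┃■■■■■■■■■■             ┃   
┃ Terminal  ┃1          ┃■■■■■■■■■■             ┃   
┠───────────┃           ┃■■■■■■■■■■             ┃   
┃$ echo "don┃2   S      ┃■■■■■■■■■■             ┃   
┃done       ┗━━━━━━━━━━━┃■■■■■■■■■■             ┃   
┃$ cat config.txt  ┃    ┃■■■■■■■■■■             ┃   
┃key0 = value55    ┃    ┃                       ┃   
┃key1 = value12    ┃    ┃                       ┃   
┃key2 = value7     ┃    ┃                       ┃   


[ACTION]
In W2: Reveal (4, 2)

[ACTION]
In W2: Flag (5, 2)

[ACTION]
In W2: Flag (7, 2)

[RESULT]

                        ┏━━━━━━━━━━━━━━━━━━━━━━━┓   
                        ┃ Minesweeper           ┃   
            ┏━━━━━━━━━━━┠───────────────────────┨   
            ┃ CircuitBoa┃■■■■■■■■■■             ┃   
            ┠───────────┃■■■■■■■■■■             ┃   
            ┃   0 1 2 3 ┃■■■■■■■■■■             ┃   
            ┃0  [.]     ┃■■■■■■■■■■             ┃   
┏━━━━━━━━━━━┃           ┃■■3■■■■■■■             ┃   
┃ Terminal  ┃1          ┃■■⚑■■■■■■■             ┃   
┠───────────┃           ┃■■■■■■■■■■             ┃   
┃$ echo "don┃2   S      ┃■■⚑■■■■■■■             ┃   
┃done       ┗━━━━━━━━━━━┃■■■■■■■■■■             ┃   
┃$ cat config.txt  ┃    ┃■■■■■■■■■■             ┃   
┃key0 = value55    ┃    ┃                       ┃   
┃key1 = value12    ┃    ┃                       ┃   
┃key2 = value7     ┃    ┃                       ┃   
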